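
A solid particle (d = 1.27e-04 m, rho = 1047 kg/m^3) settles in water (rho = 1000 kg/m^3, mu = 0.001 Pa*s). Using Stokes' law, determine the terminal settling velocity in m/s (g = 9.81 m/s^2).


Density difference: rho_p - rho_f = 1047 - 1000 = 47 kg/m^3
d^2 = (1.27e-04)^2 = 1.6129e-08 m^2
Numerator = (rho_p - rho_f) * g * d^2 = 47 * 9.81 * 1.6129e-08 = 7.436598e-06
Denominator = 18 * mu = 18 * 0.001 = 0.018
v_s = 7.436598e-06 / 0.018 = 4.13144e-04 m/s
Check: Re = rho_f * v_s * d / mu = 1000 * 4.13144e-04 * 1.27e-04 / 0.001 = 0.0525 < 1, so Stokes' law applies.

4.13144e-04 m/s


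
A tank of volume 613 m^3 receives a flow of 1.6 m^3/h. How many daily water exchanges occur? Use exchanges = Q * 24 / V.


Daily flow volume = 1.6 m^3/h * 24 h = 38.4 m^3/day
Exchanges = daily flow / tank volume = 38.4 / 613 = 0.0626427 exchanges/day

0.0626427 exchanges/day


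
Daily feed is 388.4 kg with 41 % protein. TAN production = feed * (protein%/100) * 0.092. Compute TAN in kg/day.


Protein in feed = 388.4 * 41/100 = 159.244 kg/day
TAN = protein * 0.092 = 159.244 * 0.092 = 14.650448 kg/day

14.650448 kg/day


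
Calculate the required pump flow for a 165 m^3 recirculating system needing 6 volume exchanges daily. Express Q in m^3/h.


Daily recirculation volume = 165 m^3 * 6 = 990 m^3/day
Flow rate Q = daily volume / 24 h = 990 / 24 = 41.25 m^3/h

41.25 m^3/h


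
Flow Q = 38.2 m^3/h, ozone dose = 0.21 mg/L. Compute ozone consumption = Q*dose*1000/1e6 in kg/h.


O3 demand (mg/h) = Q * dose * 1000 = 38.2 * 0.21 * 1000 = 8022 mg/h
Convert mg to kg: 8022 / 1e6 = 0.008022 kg/h

0.008022 kg/h


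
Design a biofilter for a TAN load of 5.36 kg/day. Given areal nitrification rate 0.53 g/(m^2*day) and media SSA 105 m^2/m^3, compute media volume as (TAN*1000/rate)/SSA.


A = 5.36*1000 / 0.53 = 10113.208 m^2
V = 10113.208 / 105 = 96.3163

96.3163 m^3


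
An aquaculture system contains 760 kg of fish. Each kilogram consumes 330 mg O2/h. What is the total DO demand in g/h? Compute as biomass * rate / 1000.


Total O2 consumption (mg/h) = 760 kg * 330 mg/(kg*h) = 250800 mg/h
Convert to g/h: 250800 / 1000 = 250.8 g/h

250.8 g/h


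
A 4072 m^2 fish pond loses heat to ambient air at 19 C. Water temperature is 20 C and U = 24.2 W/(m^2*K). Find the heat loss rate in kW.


Temperature difference dT = 20 - 19 = 1 K
Heat loss (W) = U * A * dT = 24.2 * 4072 * 1 = 98542.4 W
Convert to kW: 98542.4 / 1000 = 98.5424 kW

98.5424 kW


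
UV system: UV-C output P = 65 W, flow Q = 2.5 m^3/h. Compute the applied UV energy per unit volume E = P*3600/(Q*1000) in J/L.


Energy delivered per hour = 65 W * 3600 s = 234000 J/h
Volume treated per hour = 2.5 m^3/h * 1000 = 2500 L/h
dose = 234000 / 2500 = 93.6 J/L

93.6 J/L


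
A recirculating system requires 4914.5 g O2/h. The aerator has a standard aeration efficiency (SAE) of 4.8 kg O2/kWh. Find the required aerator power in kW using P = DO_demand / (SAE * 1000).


SAE in g O2/kWh = 4.8 * 1000 = 4800 g/kWh
P = DO_demand / SAE_g = 4914.5 / 4800 = 1.02385 kW

1.02385 kW


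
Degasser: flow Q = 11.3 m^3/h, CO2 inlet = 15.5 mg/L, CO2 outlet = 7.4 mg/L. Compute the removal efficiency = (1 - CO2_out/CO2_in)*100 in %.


CO2_out / CO2_in = 7.4 / 15.5 = 0.47741935
Fraction remaining = 0.47741935
efficiency = (1 - 0.47741935) * 100 = 52.2581 %

52.2581 %


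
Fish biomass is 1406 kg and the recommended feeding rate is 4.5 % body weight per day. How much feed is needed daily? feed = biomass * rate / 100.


Feeding rate fraction = 4.5% / 100 = 0.045
Daily feed = 1406 kg * 0.045 = 63.27 kg/day

63.27 kg/day


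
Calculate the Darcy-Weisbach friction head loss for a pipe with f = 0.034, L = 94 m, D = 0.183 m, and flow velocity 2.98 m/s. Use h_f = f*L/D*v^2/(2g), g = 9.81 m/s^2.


v^2 = 2.98^2 = 8.8804 m^2/s^2
L/D = 94/0.183 = 513.6612
h_f = f*(L/D)*v^2/(2g) = 0.034 * 513.6612 * 8.8804 / 19.62 = 7.90477 m

7.90477 m


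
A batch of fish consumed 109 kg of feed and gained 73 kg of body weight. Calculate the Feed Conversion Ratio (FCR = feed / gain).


FCR = feed consumed / weight gained
FCR = 109 kg / 73 kg = 1.49315

1.49315


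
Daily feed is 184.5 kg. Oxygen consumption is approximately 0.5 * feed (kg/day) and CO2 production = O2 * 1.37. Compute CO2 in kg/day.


O2 = 184.5 * 0.5 = 92.25
CO2 = 92.25 * 1.37 = 126.3825

126.3825 kg/day


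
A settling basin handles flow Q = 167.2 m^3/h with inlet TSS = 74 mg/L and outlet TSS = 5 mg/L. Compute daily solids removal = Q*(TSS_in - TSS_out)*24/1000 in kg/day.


Concentration drop: TSS_in - TSS_out = 74 - 5 = 69 mg/L
Hourly solids removed = Q * dTSS = 167.2 m^3/h * 69 mg/L = 11536.8 g/h  (m^3/h * mg/L = g/h)
Daily solids removed = 11536.8 * 24 = 276883.2 g/day
Convert g to kg: 276883.2 / 1000 = 276.8832 kg/day

276.8832 kg/day


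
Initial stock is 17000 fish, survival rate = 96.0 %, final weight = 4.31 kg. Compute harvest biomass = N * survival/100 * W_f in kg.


Survivors = 17000 * 96.0/100 = 16320 fish
Harvest biomass = survivors * W_f = 16320 * 4.31 = 70339.2 kg

70339.2 kg


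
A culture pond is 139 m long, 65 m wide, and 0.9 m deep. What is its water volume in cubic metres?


Base area = L * W = 139 * 65 = 9035 m^2
Volume = area * depth = 9035 * 0.9 = 8131.5 m^3

8131.5 m^3


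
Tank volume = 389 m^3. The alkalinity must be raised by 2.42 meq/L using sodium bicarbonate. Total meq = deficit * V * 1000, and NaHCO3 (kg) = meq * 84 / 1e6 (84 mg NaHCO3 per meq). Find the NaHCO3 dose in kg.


Tank volume in L = 389 m^3 * 1000 = 389000 L
Total meq required = 2.42 meq/L * 389000 L = 941380 meq
NaHCO3 mass = 941380 meq * 84 mg/meq / 1e6 = 79.0759 kg

79.0759 kg


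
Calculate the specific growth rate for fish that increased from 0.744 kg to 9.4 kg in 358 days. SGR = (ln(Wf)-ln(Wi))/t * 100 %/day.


ln(W_f) = ln(9.4) = 2.2407097
ln(W_i) = ln(0.744) = -0.29571424
ln(W_f) - ln(W_i) = 2.2407097 - -0.29571424 = 2.5364239
SGR = 2.5364239 / 358 * 100 = 0.708498 %/day

0.708498 %/day


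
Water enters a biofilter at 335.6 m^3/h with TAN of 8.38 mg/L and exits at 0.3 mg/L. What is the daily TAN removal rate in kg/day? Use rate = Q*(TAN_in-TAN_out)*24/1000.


Concentration drop: TAN_in - TAN_out = 8.38 - 0.3 = 8.08 mg/L
Hourly TAN removed = Q * dTAN = 335.6 m^3/h * 8.08 mg/L = 2711.648 g/h  (m^3/h * mg/L = g/h)
Daily TAN removed = 2711.648 * 24 = 65079.552 g/day
Convert to kg/day: 65079.552 / 1000 = 65.079552 kg/day

65.079552 kg/day


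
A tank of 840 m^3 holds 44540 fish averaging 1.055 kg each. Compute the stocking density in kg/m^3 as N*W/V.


Total biomass = 44540 fish * 1.055 kg = 46989.7 kg
Density = total biomass / volume = 46989.7 / 840 = 55.9401 kg/m^3

55.9401 kg/m^3


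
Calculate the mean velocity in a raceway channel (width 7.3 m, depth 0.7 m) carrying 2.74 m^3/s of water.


Cross-sectional area = W * d = 7.3 * 0.7 = 5.11 m^2
Velocity = Q / A = 2.74 / 5.11 = 0.536204 m/s

0.536204 m/s


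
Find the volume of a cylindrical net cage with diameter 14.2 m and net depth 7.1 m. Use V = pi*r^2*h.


r = d/2 = 14.2/2 = 7.1 m
Base area = pi*r^2 = pi*7.1^2 = 158.36769 m^2
Volume = 158.36769 * 7.1 = 1124.41 m^3

1124.41 m^3


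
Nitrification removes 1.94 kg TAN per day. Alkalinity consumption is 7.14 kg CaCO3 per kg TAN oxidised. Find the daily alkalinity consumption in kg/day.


Alkalinity factor: 7.14 kg CaCO3 consumed per kg TAN nitrified
alk = 1.94 kg TAN * 7.14 = 13.8516 kg CaCO3/day

13.8516 kg CaCO3/day


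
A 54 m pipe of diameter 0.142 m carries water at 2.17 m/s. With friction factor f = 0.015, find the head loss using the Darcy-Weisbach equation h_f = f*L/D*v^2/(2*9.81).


v^2 = 2.17^2 = 4.7089 m^2/s^2
L/D = 54/0.142 = 380.28169
h_f = f*(L/D)*v^2/(2g) = 0.015 * 380.28169 * 4.7089 / 19.62 = 1.36904 m

1.36904 m


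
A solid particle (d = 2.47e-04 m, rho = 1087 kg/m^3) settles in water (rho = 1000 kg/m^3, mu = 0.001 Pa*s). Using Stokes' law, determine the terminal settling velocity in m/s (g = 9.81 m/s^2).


Density difference: rho_p - rho_f = 1087 - 1000 = 87 kg/m^3
d^2 = (2.47e-04)^2 = 6.1009e-08 m^2
Numerator = (rho_p - rho_f) * g * d^2 = 87 * 9.81 * 6.1009e-08 = 5.2069351e-05
Denominator = 18 * mu = 18 * 0.001 = 0.018
v_s = 5.2069351e-05 / 0.018 = 0.00289274 m/s
Check: Re = rho_f * v_s * d / mu = 1000 * 0.00289274 * 2.47e-04 / 0.001 = 0.715 < 1, so Stokes' law applies.

0.00289274 m/s


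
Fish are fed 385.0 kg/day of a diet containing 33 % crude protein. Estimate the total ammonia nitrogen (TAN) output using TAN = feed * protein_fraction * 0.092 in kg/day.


Protein in feed = 385.0 * 33/100 = 127.05 kg/day
TAN = protein * 0.092 = 127.05 * 0.092 = 11.6886 kg/day

11.6886 kg/day


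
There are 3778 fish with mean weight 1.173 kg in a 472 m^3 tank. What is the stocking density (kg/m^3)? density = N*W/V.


Total biomass = 3778 fish * 1.173 kg = 4431.594 kg
Density = total biomass / volume = 4431.594 / 472 = 9.38897 kg/m^3

9.38897 kg/m^3


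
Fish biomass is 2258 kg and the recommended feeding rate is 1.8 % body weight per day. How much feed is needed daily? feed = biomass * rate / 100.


Feeding rate fraction = 1.8% / 100 = 0.018
Daily feed = 2258 kg * 0.018 = 40.644 kg/day

40.644 kg/day


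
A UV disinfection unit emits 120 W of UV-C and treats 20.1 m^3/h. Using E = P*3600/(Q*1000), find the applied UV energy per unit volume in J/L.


Energy delivered per hour = 120 W * 3600 s = 432000 J/h
Volume treated per hour = 20.1 m^3/h * 1000 = 20100 L/h
dose = 432000 / 20100 = 21.4925 J/L

21.4925 J/L


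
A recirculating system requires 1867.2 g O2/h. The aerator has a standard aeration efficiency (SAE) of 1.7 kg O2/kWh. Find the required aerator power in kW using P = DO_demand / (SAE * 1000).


SAE in g O2/kWh = 1.7 * 1000 = 1700 g/kWh
P = DO_demand / SAE_g = 1867.2 / 1700 = 1.09835 kW

1.09835 kW


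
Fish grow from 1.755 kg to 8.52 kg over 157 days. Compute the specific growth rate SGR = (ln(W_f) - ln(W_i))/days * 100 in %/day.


ln(W_f) = ln(8.52) = 2.1424163
ln(W_i) = ln(1.755) = 0.56246886
ln(W_f) - ln(W_i) = 2.1424163 - 0.56246886 = 1.5799474
SGR = 1.5799474 / 157 * 100 = 1.00634 %/day

1.00634 %/day


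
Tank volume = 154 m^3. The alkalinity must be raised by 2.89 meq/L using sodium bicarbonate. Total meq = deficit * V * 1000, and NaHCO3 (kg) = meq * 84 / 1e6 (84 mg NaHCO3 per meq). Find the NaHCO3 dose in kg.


Tank volume in L = 154 m^3 * 1000 = 154000 L
Total meq required = 2.89 meq/L * 154000 L = 445060 meq
NaHCO3 mass = 445060 meq * 84 mg/meq / 1e6 = 37.385 kg

37.385 kg


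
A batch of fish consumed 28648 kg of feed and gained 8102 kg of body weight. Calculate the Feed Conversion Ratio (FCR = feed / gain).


FCR = feed consumed / weight gained
FCR = 28648 kg / 8102 kg = 3.53592

3.53592


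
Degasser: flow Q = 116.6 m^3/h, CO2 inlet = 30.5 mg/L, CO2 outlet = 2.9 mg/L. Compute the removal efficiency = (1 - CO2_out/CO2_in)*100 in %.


CO2_out / CO2_in = 2.9 / 30.5 = 0.095081967
Fraction remaining = 0.095081967
efficiency = (1 - 0.095081967) * 100 = 90.4918 %

90.4918 %


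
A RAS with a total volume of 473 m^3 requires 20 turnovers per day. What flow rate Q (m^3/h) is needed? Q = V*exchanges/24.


Daily recirculation volume = 473 m^3 * 20 = 9460 m^3/day
Flow rate Q = daily volume / 24 h = 9460 / 24 = 394.167 m^3/h

394.167 m^3/h


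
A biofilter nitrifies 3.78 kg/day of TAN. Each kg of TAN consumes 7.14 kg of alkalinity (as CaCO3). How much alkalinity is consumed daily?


Alkalinity factor: 7.14 kg CaCO3 consumed per kg TAN nitrified
alk = 3.78 kg TAN * 7.14 = 26.9892 kg CaCO3/day

26.9892 kg CaCO3/day


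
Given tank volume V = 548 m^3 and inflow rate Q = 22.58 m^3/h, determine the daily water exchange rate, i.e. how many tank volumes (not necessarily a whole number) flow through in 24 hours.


Daily flow volume = 22.58 m^3/h * 24 h = 541.92 m^3/day
Exchanges = daily flow / tank volume = 541.92 / 548 = 0.988905 exchanges/day

0.988905 exchanges/day


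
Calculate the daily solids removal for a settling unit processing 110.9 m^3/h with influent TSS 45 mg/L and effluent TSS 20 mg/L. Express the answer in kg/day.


Concentration drop: TSS_in - TSS_out = 45 - 20 = 25 mg/L
Hourly solids removed = Q * dTSS = 110.9 m^3/h * 25 mg/L = 2772.5 g/h  (m^3/h * mg/L = g/h)
Daily solids removed = 2772.5 * 24 = 66540 g/day
Convert g to kg: 66540 / 1000 = 66.54 kg/day

66.54 kg/day


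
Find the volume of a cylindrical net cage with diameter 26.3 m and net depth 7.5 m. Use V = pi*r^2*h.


r = d/2 = 26.3/2 = 13.15 m
Base area = pi*r^2 = pi*13.15^2 = 543.25206 m^2
Volume = 543.25206 * 7.5 = 4074.39 m^3

4074.39 m^3


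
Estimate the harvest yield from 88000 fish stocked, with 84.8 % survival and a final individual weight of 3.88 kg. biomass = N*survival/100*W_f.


Survivors = 88000 * 84.8/100 = 74624 fish
Harvest biomass = survivors * W_f = 74624 * 3.88 = 289541.12 kg

289541.12 kg


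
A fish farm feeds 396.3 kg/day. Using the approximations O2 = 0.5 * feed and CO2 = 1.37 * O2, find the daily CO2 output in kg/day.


O2 = 396.3 * 0.5 = 198.15
CO2 = 198.15 * 1.37 = 271.4655

271.4655 kg/day


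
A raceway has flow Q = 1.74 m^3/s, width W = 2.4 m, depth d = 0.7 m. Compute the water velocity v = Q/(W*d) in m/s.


Cross-sectional area = W * d = 2.4 * 0.7 = 1.68 m^2
Velocity = Q / A = 1.74 / 1.68 = 1.03571 m/s

1.03571 m/s


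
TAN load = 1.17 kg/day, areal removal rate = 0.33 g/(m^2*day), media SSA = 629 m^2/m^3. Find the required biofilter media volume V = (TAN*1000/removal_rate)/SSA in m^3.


A = 1.17*1000 / 0.33 = 3545.4545 m^2
V = 3545.4545 / 629 = 5.63665

5.63665 m^3


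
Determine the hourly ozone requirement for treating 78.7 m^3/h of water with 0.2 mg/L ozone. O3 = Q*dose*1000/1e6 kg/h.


O3 demand (mg/h) = Q * dose * 1000 = 78.7 * 0.2 * 1000 = 15740 mg/h
Convert mg to kg: 15740 / 1e6 = 0.01574 kg/h

0.01574 kg/h


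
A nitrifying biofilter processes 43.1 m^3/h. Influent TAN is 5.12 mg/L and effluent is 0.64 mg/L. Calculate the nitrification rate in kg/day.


Concentration drop: TAN_in - TAN_out = 5.12 - 0.64 = 4.48 mg/L
Hourly TAN removed = Q * dTAN = 43.1 m^3/h * 4.48 mg/L = 193.088 g/h  (m^3/h * mg/L = g/h)
Daily TAN removed = 193.088 * 24 = 4634.112 g/day
Convert to kg/day: 4634.112 / 1000 = 4.634112 kg/day

4.634112 kg/day


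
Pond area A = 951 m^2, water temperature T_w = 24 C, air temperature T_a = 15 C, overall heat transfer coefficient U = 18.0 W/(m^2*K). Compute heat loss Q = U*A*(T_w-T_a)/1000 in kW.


Temperature difference dT = 24 - 15 = 9 K
Heat loss (W) = U * A * dT = 18.0 * 951 * 9 = 154062 W
Convert to kW: 154062 / 1000 = 154.062 kW

154.062 kW


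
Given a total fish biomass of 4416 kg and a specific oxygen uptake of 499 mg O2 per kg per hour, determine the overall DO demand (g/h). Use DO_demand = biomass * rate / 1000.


Total O2 consumption (mg/h) = 4416 kg * 499 mg/(kg*h) = 2203584 mg/h
Convert to g/h: 2203584 / 1000 = 2203.584 g/h

2203.584 g/h


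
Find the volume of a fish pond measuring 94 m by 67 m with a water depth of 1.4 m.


Base area = L * W = 94 * 67 = 6298 m^2
Volume = area * depth = 6298 * 1.4 = 8817.2 m^3

8817.2 m^3


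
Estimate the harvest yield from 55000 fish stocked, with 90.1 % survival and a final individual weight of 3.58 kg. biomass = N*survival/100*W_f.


Survivors = 55000 * 90.1/100 = 49555 fish
Harvest biomass = survivors * W_f = 49555 * 3.58 = 177406.9 kg

177406.9 kg


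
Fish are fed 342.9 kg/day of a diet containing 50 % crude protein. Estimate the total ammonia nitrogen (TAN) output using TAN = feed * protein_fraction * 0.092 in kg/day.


Protein in feed = 342.9 * 50/100 = 171.45 kg/day
TAN = protein * 0.092 = 171.45 * 0.092 = 15.7734 kg/day

15.7734 kg/day


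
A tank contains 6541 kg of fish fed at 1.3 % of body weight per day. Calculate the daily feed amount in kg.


Feeding rate fraction = 1.3% / 100 = 0.013
Daily feed = 6541 kg * 0.013 = 85.033 kg/day

85.033 kg/day


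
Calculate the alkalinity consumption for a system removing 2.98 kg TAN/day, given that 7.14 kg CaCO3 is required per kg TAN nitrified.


Alkalinity factor: 7.14 kg CaCO3 consumed per kg TAN nitrified
alk = 2.98 kg TAN * 7.14 = 21.2772 kg CaCO3/day

21.2772 kg CaCO3/day


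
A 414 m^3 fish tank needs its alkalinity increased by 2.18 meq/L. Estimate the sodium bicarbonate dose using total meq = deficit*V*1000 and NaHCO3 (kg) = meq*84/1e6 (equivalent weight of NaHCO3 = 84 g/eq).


Tank volume in L = 414 m^3 * 1000 = 414000 L
Total meq required = 2.18 meq/L * 414000 L = 902520 meq
NaHCO3 mass = 902520 meq * 84 mg/meq / 1e6 = 75.8117 kg

75.8117 kg


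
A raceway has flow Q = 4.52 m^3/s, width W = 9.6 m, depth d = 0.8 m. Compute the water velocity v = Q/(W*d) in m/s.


Cross-sectional area = W * d = 9.6 * 0.8 = 7.68 m^2
Velocity = Q / A = 4.52 / 7.68 = 0.588542 m/s

0.588542 m/s


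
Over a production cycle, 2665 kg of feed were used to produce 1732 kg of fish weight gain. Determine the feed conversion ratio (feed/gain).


FCR = feed consumed / weight gained
FCR = 2665 kg / 1732 kg = 1.53868

1.53868


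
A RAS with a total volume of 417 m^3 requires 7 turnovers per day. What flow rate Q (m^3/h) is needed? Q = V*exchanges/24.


Daily recirculation volume = 417 m^3 * 7 = 2919 m^3/day
Flow rate Q = daily volume / 24 h = 2919 / 24 = 121.625 m^3/h

121.625 m^3/h


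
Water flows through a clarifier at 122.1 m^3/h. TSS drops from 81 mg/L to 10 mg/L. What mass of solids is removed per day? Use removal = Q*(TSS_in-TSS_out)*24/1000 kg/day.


Concentration drop: TSS_in - TSS_out = 81 - 10 = 71 mg/L
Hourly solids removed = Q * dTSS = 122.1 m^3/h * 71 mg/L = 8669.1 g/h  (m^3/h * mg/L = g/h)
Daily solids removed = 8669.1 * 24 = 208058.4 g/day
Convert g to kg: 208058.4 / 1000 = 208.0584 kg/day

208.0584 kg/day


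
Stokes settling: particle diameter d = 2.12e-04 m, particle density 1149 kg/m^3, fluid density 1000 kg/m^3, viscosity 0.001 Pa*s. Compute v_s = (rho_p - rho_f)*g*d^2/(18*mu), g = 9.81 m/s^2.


Density difference: rho_p - rho_f = 1149 - 1000 = 149 kg/m^3
d^2 = (2.12e-04)^2 = 4.4944e-08 m^2
Numerator = (rho_p - rho_f) * g * d^2 = 149 * 9.81 * 4.4944e-08 = 6.5694195e-05
Denominator = 18 * mu = 18 * 0.001 = 0.018
v_s = 6.5694195e-05 / 0.018 = 0.00364968 m/s
Check: Re = rho_f * v_s * d / mu = 1000 * 0.00364968 * 2.12e-04 / 0.001 = 0.774 < 1, so Stokes' law applies.

0.00364968 m/s


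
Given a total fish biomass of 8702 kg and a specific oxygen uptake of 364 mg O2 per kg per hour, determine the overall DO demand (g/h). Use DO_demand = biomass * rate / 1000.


Total O2 consumption (mg/h) = 8702 kg * 364 mg/(kg*h) = 3167528 mg/h
Convert to g/h: 3167528 / 1000 = 3167.528 g/h

3167.528 g/h


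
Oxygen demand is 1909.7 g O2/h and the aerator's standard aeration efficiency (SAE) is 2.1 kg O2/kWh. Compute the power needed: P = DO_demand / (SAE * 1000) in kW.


SAE in g O2/kWh = 2.1 * 1000 = 2100 g/kWh
P = DO_demand / SAE_g = 1909.7 / 2100 = 0.909381 kW

0.909381 kW


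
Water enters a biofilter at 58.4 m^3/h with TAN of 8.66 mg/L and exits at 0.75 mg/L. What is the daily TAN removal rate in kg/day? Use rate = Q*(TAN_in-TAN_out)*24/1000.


Concentration drop: TAN_in - TAN_out = 8.66 - 0.75 = 7.91 mg/L
Hourly TAN removed = Q * dTAN = 58.4 m^3/h * 7.91 mg/L = 461.944 g/h  (m^3/h * mg/L = g/h)
Daily TAN removed = 461.944 * 24 = 11086.656 g/day
Convert to kg/day: 11086.656 / 1000 = 11.086656 kg/day

11.086656 kg/day


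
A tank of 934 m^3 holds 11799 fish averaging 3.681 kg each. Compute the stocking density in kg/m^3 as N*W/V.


Total biomass = 11799 fish * 3.681 kg = 43432.119 kg
Density = total biomass / volume = 43432.119 / 934 = 46.5012 kg/m^3

46.5012 kg/m^3


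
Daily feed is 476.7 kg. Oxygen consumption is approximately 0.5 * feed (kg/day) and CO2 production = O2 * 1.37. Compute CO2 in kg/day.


O2 = 476.7 * 0.5 = 238.35
CO2 = 238.35 * 1.37 = 326.5395

326.5395 kg/day


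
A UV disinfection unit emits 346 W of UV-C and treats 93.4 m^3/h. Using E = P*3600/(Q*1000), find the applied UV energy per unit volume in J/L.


Energy delivered per hour = 346 W * 3600 s = 1245600 J/h
Volume treated per hour = 93.4 m^3/h * 1000 = 93400 L/h
dose = 1245600 / 93400 = 13.3362 J/L

13.3362 J/L


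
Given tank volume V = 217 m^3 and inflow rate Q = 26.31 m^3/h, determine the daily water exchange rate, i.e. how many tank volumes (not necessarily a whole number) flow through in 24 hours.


Daily flow volume = 26.31 m^3/h * 24 h = 631.44 m^3/day
Exchanges = daily flow / tank volume = 631.44 / 217 = 2.90986 exchanges/day

2.90986 exchanges/day


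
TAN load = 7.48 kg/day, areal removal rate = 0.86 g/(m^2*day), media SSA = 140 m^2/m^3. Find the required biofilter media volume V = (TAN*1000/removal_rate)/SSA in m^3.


A = 7.48*1000 / 0.86 = 8697.6744 m^2
V = 8697.6744 / 140 = 62.1262

62.1262 m^3


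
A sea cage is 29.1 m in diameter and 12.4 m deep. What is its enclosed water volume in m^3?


r = d/2 = 29.1/2 = 14.55 m
Base area = pi*r^2 = pi*14.55^2 = 665.08302 m^2
Volume = 665.08302 * 12.4 = 8247.03 m^3

8247.03 m^3


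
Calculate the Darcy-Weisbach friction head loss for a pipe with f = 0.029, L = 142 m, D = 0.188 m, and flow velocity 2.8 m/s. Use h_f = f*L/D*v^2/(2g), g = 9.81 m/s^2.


v^2 = 2.8^2 = 7.84 m^2/s^2
L/D = 142/0.188 = 755.31915
h_f = f*(L/D)*v^2/(2g) = 0.029 * 755.31915 * 7.84 / 19.62 = 8.75277 m

8.75277 m


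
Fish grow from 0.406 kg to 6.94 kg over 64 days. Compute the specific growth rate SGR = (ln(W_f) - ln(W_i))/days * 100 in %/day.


ln(W_f) = ln(6.94) = 1.9373018
ln(W_i) = ln(0.406) = -0.90140212
ln(W_f) - ln(W_i) = 1.9373018 - -0.90140212 = 2.8387039
SGR = 2.8387039 / 64 * 100 = 4.43547 %/day

4.43547 %/day


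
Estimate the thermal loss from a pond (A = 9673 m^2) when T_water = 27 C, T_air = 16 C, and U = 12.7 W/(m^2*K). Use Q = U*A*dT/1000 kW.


Temperature difference dT = 27 - 16 = 11 K
Heat loss (W) = U * A * dT = 12.7 * 9673 * 11 = 1351318.1 W
Convert to kW: 1351318.1 / 1000 = 1351.3181 kW

1351.3181 kW


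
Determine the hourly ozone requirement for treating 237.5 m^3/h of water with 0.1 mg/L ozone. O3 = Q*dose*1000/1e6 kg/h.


O3 demand (mg/h) = Q * dose * 1000 = 237.5 * 0.1 * 1000 = 23750 mg/h
Convert mg to kg: 23750 / 1e6 = 0.02375 kg/h

0.02375 kg/h


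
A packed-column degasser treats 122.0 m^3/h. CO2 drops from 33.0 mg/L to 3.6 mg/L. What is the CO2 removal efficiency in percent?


CO2_out / CO2_in = 3.6 / 33.0 = 0.10909091
Fraction remaining = 0.10909091
efficiency = (1 - 0.10909091) * 100 = 89.0909 %

89.0909 %


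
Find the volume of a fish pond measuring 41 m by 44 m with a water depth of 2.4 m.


Base area = L * W = 41 * 44 = 1804 m^2
Volume = area * depth = 1804 * 2.4 = 4329.6 m^3

4329.6 m^3


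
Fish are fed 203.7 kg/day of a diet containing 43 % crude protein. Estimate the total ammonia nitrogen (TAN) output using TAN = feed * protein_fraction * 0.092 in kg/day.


Protein in feed = 203.7 * 43/100 = 87.591 kg/day
TAN = protein * 0.092 = 87.591 * 0.092 = 8.058372 kg/day

8.058372 kg/day


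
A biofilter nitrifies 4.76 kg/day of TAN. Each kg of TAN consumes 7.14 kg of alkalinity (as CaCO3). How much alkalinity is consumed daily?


Alkalinity factor: 7.14 kg CaCO3 consumed per kg TAN nitrified
alk = 4.76 kg TAN * 7.14 = 33.9864 kg CaCO3/day

33.9864 kg CaCO3/day


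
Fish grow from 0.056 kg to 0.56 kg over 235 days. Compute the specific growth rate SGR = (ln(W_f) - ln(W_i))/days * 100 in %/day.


ln(W_f) = ln(0.56) = -0.5798185
ln(W_i) = ln(0.056) = -2.8824036
ln(W_f) - ln(W_i) = -0.5798185 - -2.8824036 = 2.3025851
SGR = 2.3025851 / 235 * 100 = 0.979823 %/day

0.979823 %/day


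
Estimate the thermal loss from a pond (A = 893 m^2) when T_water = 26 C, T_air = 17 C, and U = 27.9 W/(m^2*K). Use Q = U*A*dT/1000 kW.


Temperature difference dT = 26 - 17 = 9 K
Heat loss (W) = U * A * dT = 27.9 * 893 * 9 = 224232.3 W
Convert to kW: 224232.3 / 1000 = 224.2323 kW

224.2323 kW


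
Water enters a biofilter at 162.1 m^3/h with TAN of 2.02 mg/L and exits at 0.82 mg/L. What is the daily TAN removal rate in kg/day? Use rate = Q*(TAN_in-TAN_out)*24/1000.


Concentration drop: TAN_in - TAN_out = 2.02 - 0.82 = 1.2 mg/L
Hourly TAN removed = Q * dTAN = 162.1 m^3/h * 1.2 mg/L = 194.52 g/h  (m^3/h * mg/L = g/h)
Daily TAN removed = 194.52 * 24 = 4668.48 g/day
Convert to kg/day: 4668.48 / 1000 = 4.66848 kg/day

4.66848 kg/day


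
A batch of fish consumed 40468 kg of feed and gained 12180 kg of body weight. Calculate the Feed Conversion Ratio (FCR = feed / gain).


FCR = feed consumed / weight gained
FCR = 40468 kg / 12180 kg = 3.3225

3.3225


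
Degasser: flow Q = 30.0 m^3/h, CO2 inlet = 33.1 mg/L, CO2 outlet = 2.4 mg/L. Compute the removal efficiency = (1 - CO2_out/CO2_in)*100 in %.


CO2_out / CO2_in = 2.4 / 33.1 = 0.072507553
Fraction remaining = 0.072507553
efficiency = (1 - 0.072507553) * 100 = 92.7492 %

92.7492 %


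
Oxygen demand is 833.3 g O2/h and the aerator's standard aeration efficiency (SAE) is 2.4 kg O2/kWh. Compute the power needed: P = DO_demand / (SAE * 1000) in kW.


SAE in g O2/kWh = 2.4 * 1000 = 2400 g/kWh
P = DO_demand / SAE_g = 833.3 / 2400 = 0.347208 kW

0.347208 kW


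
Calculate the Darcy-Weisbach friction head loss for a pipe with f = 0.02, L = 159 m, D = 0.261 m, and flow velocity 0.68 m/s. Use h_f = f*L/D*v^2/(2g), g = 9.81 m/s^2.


v^2 = 0.68^2 = 0.4624 m^2/s^2
L/D = 159/0.261 = 609.1954
h_f = f*(L/D)*v^2/(2g) = 0.02 * 609.1954 * 0.4624 / 19.62 = 0.287148 m

0.287148 m


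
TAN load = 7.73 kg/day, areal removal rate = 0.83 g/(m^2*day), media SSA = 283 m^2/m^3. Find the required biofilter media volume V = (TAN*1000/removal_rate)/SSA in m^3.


A = 7.73*1000 / 0.83 = 9313.253 m^2
V = 9313.253 / 283 = 32.909

32.909 m^3


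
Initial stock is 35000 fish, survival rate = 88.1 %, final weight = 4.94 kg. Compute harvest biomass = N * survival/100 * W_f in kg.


Survivors = 35000 * 88.1/100 = 30835 fish
Harvest biomass = survivors * W_f = 30835 * 4.94 = 152324.9 kg

152324.9 kg


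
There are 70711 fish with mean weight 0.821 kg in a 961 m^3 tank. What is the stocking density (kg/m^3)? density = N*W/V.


Total biomass = 70711 fish * 0.821 kg = 58053.731 kg
Density = total biomass / volume = 58053.731 / 961 = 60.4097 kg/m^3

60.4097 kg/m^3


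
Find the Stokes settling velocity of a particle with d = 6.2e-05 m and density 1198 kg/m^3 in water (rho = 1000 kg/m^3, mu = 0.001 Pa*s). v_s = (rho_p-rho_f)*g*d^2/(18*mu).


Density difference: rho_p - rho_f = 1198 - 1000 = 198 kg/m^3
d^2 = (6.2e-05)^2 = 3.844e-09 m^2
Numerator = (rho_p - rho_f) * g * d^2 = 198 * 9.81 * 3.844e-09 = 7.4665087e-06
Denominator = 18 * mu = 18 * 0.001 = 0.018
v_s = 7.4665087e-06 / 0.018 = 4.14806e-04 m/s
Check: Re = rho_f * v_s * d / mu = 1000 * 4.14806e-04 * 6.2e-05 / 0.001 = 0.0257 < 1, so Stokes' law applies.

4.14806e-04 m/s


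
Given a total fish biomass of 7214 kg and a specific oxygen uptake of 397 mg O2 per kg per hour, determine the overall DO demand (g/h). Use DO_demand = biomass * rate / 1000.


Total O2 consumption (mg/h) = 7214 kg * 397 mg/(kg*h) = 2863958 mg/h
Convert to g/h: 2863958 / 1000 = 2863.958 g/h

2863.958 g/h


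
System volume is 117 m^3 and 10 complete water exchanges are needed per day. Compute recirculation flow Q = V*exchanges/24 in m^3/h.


Daily recirculation volume = 117 m^3 * 10 = 1170 m^3/day
Flow rate Q = daily volume / 24 h = 1170 / 24 = 48.75 m^3/h

48.75 m^3/h


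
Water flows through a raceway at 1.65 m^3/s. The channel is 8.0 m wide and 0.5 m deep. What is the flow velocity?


Cross-sectional area = W * d = 8.0 * 0.5 = 4 m^2
Velocity = Q / A = 1.65 / 4 = 0.4125 m/s

0.4125 m/s


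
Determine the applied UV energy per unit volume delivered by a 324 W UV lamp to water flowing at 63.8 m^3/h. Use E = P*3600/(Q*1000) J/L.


Energy delivered per hour = 324 W * 3600 s = 1166400 J/h
Volume treated per hour = 63.8 m^3/h * 1000 = 63800 L/h
dose = 1166400 / 63800 = 18.2821 J/L

18.2821 J/L


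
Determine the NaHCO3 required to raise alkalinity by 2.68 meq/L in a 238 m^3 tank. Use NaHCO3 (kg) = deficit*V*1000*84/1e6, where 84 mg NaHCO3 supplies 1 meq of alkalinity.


Tank volume in L = 238 m^3 * 1000 = 238000 L
Total meq required = 2.68 meq/L * 238000 L = 637840 meq
NaHCO3 mass = 637840 meq * 84 mg/meq / 1e6 = 53.5786 kg

53.5786 kg


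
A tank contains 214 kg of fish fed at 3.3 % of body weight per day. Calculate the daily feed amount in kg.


Feeding rate fraction = 3.3% / 100 = 0.033
Daily feed = 214 kg * 0.033 = 7.062 kg/day

7.062 kg/day


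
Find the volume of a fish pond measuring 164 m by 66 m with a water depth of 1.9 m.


Base area = L * W = 164 * 66 = 10824 m^2
Volume = area * depth = 10824 * 1.9 = 20565.6 m^3

20565.6 m^3


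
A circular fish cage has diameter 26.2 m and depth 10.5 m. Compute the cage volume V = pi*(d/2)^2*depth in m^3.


r = d/2 = 26.2/2 = 13.1 m
Base area = pi*r^2 = pi*13.1^2 = 539.12872 m^2
Volume = 539.12872 * 10.5 = 5660.85 m^3

5660.85 m^3


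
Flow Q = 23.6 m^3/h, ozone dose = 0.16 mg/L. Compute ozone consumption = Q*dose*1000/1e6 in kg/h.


O3 demand (mg/h) = Q * dose * 1000 = 23.6 * 0.16 * 1000 = 3776 mg/h
Convert mg to kg: 3776 / 1e6 = 0.003776 kg/h

0.003776 kg/h


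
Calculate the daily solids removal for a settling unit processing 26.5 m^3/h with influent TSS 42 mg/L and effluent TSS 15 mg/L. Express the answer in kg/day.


Concentration drop: TSS_in - TSS_out = 42 - 15 = 27 mg/L
Hourly solids removed = Q * dTSS = 26.5 m^3/h * 27 mg/L = 715.5 g/h  (m^3/h * mg/L = g/h)
Daily solids removed = 715.5 * 24 = 17172 g/day
Convert g to kg: 17172 / 1000 = 17.172 kg/day

17.172 kg/day


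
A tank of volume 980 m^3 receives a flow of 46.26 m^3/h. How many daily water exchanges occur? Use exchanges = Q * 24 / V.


Daily flow volume = 46.26 m^3/h * 24 h = 1110.24 m^3/day
Exchanges = daily flow / tank volume = 1110.24 / 980 = 1.1329 exchanges/day

1.1329 exchanges/day


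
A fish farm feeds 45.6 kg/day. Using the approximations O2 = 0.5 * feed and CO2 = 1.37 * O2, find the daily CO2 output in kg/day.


O2 = 45.6 * 0.5 = 22.8
CO2 = 22.8 * 1.37 = 31.236

31.236 kg/day


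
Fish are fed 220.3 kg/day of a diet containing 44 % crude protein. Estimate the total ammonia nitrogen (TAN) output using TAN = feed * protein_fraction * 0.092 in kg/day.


Protein in feed = 220.3 * 44/100 = 96.932 kg/day
TAN = protein * 0.092 = 96.932 * 0.092 = 8.917744 kg/day

8.917744 kg/day


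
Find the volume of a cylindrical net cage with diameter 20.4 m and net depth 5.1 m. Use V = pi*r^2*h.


r = d/2 = 20.4/2 = 10.2 m
Base area = pi*r^2 = pi*10.2^2 = 326.8513 m^2
Volume = 326.8513 * 5.1 = 1666.94 m^3

1666.94 m^3


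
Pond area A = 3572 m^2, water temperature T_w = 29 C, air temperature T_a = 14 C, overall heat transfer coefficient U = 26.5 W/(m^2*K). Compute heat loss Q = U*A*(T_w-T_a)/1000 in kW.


Temperature difference dT = 29 - 14 = 15 K
Heat loss (W) = U * A * dT = 26.5 * 3572 * 15 = 1419870 W
Convert to kW: 1419870 / 1000 = 1419.87 kW

1419.87 kW


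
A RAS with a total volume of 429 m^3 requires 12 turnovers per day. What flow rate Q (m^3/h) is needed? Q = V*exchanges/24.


Daily recirculation volume = 429 m^3 * 12 = 5148 m^3/day
Flow rate Q = daily volume / 24 h = 5148 / 24 = 214.5 m^3/h

214.5 m^3/h


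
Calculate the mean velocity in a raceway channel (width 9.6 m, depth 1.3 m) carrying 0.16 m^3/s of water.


Cross-sectional area = W * d = 9.6 * 1.3 = 12.48 m^2
Velocity = Q / A = 0.16 / 12.48 = 0.0128205 m/s

0.0128205 m/s


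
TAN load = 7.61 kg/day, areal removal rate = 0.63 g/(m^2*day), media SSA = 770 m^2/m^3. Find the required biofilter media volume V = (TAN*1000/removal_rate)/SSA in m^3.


A = 7.61*1000 / 0.63 = 12079.365 m^2
V = 12079.365 / 770 = 15.6875

15.6875 m^3


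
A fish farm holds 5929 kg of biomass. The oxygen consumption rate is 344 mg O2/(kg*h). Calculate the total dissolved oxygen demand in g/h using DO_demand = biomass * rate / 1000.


Total O2 consumption (mg/h) = 5929 kg * 344 mg/(kg*h) = 2039576 mg/h
Convert to g/h: 2039576 / 1000 = 2039.576 g/h

2039.576 g/h


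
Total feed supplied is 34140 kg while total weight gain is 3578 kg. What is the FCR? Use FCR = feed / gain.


FCR = feed consumed / weight gained
FCR = 34140 kg / 3578 kg = 9.54164

9.54164


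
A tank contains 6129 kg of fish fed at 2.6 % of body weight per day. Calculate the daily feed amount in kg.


Feeding rate fraction = 2.6% / 100 = 0.026
Daily feed = 6129 kg * 0.026 = 159.354 kg/day

159.354 kg/day


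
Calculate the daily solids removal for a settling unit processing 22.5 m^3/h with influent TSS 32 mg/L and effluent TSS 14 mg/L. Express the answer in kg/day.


Concentration drop: TSS_in - TSS_out = 32 - 14 = 18 mg/L
Hourly solids removed = Q * dTSS = 22.5 m^3/h * 18 mg/L = 405 g/h  (m^3/h * mg/L = g/h)
Daily solids removed = 405 * 24 = 9720 g/day
Convert g to kg: 9720 / 1000 = 9.72 kg/day

9.72 kg/day


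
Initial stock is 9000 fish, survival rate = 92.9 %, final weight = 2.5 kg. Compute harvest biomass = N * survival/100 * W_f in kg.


Survivors = 9000 * 92.9/100 = 8361 fish
Harvest biomass = survivors * W_f = 8361 * 2.5 = 20902.5 kg

20902.5 kg


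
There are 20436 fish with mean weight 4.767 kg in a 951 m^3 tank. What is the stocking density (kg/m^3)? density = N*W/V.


Total biomass = 20436 fish * 4.767 kg = 97418.412 kg
Density = total biomass / volume = 97418.412 / 951 = 102.438 kg/m^3

102.438 kg/m^3


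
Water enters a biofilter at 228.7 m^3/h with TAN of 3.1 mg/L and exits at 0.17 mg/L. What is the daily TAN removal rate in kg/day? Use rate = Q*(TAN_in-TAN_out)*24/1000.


Concentration drop: TAN_in - TAN_out = 3.1 - 0.17 = 2.93 mg/L
Hourly TAN removed = Q * dTAN = 228.7 m^3/h * 2.93 mg/L = 670.091 g/h  (m^3/h * mg/L = g/h)
Daily TAN removed = 670.091 * 24 = 16082.184 g/day
Convert to kg/day: 16082.184 / 1000 = 16.082184 kg/day

16.082184 kg/day


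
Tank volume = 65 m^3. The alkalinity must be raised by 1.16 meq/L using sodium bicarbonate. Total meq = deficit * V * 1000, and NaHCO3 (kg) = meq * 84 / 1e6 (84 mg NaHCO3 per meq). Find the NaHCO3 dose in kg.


Tank volume in L = 65 m^3 * 1000 = 65000 L
Total meq required = 1.16 meq/L * 65000 L = 75400 meq
NaHCO3 mass = 75400 meq * 84 mg/meq / 1e6 = 6.3336 kg

6.3336 kg


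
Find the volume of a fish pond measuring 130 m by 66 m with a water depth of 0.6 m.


Base area = L * W = 130 * 66 = 8580 m^2
Volume = area * depth = 8580 * 0.6 = 5148 m^3

5148 m^3


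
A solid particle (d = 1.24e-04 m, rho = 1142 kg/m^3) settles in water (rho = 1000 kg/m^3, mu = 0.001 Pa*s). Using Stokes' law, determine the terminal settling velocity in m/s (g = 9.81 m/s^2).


Density difference: rho_p - rho_f = 1142 - 1000 = 142 kg/m^3
d^2 = (1.24e-04)^2 = 1.5376e-08 m^2
Numerator = (rho_p - rho_f) * g * d^2 = 142 * 9.81 * 1.5376e-08 = 2.1419076e-05
Denominator = 18 * mu = 18 * 0.001 = 0.018
v_s = 2.1419076e-05 / 0.018 = 0.00118995 m/s
Check: Re = rho_f * v_s * d / mu = 1000 * 0.00118995 * 1.24e-04 / 0.001 = 0.148 < 1, so Stokes' law applies.

0.00118995 m/s


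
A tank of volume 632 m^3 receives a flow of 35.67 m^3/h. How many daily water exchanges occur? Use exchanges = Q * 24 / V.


Daily flow volume = 35.67 m^3/h * 24 h = 856.08 m^3/day
Exchanges = daily flow / tank volume = 856.08 / 632 = 1.35456 exchanges/day

1.35456 exchanges/day


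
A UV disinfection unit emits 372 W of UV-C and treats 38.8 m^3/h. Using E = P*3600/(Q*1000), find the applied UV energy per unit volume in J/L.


Energy delivered per hour = 372 W * 3600 s = 1339200 J/h
Volume treated per hour = 38.8 m^3/h * 1000 = 38800 L/h
dose = 1339200 / 38800 = 34.5155 J/L

34.5155 J/L


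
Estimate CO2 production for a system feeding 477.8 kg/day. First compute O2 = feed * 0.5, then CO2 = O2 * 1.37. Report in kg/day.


O2 = 477.8 * 0.5 = 238.9
CO2 = 238.9 * 1.37 = 327.293

327.293 kg/day


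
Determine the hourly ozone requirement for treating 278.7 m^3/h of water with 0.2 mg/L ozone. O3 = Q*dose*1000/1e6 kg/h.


O3 demand (mg/h) = Q * dose * 1000 = 278.7 * 0.2 * 1000 = 55740 mg/h
Convert mg to kg: 55740 / 1e6 = 0.05574 kg/h

0.05574 kg/h


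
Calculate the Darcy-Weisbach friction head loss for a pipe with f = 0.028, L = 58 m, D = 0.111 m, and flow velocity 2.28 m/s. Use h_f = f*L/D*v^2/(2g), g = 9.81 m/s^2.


v^2 = 2.28^2 = 5.1984 m^2/s^2
L/D = 58/0.111 = 522.52252
h_f = f*(L/D)*v^2/(2g) = 0.028 * 522.52252 * 5.1984 / 19.62 = 3.87645 m

3.87645 m


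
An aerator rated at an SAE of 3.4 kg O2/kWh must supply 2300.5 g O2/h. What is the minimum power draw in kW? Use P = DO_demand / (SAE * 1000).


SAE in g O2/kWh = 3.4 * 1000 = 3400 g/kWh
P = DO_demand / SAE_g = 2300.5 / 3400 = 0.676618 kW

0.676618 kW


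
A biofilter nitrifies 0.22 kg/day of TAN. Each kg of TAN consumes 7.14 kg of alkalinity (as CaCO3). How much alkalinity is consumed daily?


Alkalinity factor: 7.14 kg CaCO3 consumed per kg TAN nitrified
alk = 0.22 kg TAN * 7.14 = 1.5708 kg CaCO3/day

1.5708 kg CaCO3/day


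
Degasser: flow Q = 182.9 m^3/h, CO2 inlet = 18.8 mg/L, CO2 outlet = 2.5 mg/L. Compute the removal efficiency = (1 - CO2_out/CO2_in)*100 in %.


CO2_out / CO2_in = 2.5 / 18.8 = 0.13297872
Fraction remaining = 0.13297872
efficiency = (1 - 0.13297872) * 100 = 86.7021 %

86.7021 %


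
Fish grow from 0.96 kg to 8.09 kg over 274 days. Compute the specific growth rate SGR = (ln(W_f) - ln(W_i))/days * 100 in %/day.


ln(W_f) = ln(8.09) = 2.0906287
ln(W_i) = ln(0.96) = -0.040821995
ln(W_f) - ln(W_i) = 2.0906287 - -0.040821995 = 2.1314507
SGR = 2.1314507 / 274 * 100 = 0.777902 %/day

0.777902 %/day


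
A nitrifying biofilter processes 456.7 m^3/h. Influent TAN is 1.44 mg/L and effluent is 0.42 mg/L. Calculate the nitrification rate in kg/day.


Concentration drop: TAN_in - TAN_out = 1.44 - 0.42 = 1.02 mg/L
Hourly TAN removed = Q * dTAN = 456.7 m^3/h * 1.02 mg/L = 465.834 g/h  (m^3/h * mg/L = g/h)
Daily TAN removed = 465.834 * 24 = 11180.016 g/day
Convert to kg/day: 11180.016 / 1000 = 11.180016 kg/day

11.180016 kg/day


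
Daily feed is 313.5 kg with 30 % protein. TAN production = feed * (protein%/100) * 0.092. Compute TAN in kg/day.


Protein in feed = 313.5 * 30/100 = 94.05 kg/day
TAN = protein * 0.092 = 94.05 * 0.092 = 8.6526 kg/day

8.6526 kg/day


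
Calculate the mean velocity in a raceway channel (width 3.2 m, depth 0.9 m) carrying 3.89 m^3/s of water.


Cross-sectional area = W * d = 3.2 * 0.9 = 2.88 m^2
Velocity = Q / A = 3.89 / 2.88 = 1.35069 m/s

1.35069 m/s


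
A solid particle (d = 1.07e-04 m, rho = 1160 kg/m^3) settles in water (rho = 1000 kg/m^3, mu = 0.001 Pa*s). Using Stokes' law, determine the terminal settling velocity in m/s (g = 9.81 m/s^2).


Density difference: rho_p - rho_f = 1160 - 1000 = 160 kg/m^3
d^2 = (1.07e-04)^2 = 1.1449e-08 m^2
Numerator = (rho_p - rho_f) * g * d^2 = 160 * 9.81 * 1.1449e-08 = 1.797035e-05
Denominator = 18 * mu = 18 * 0.001 = 0.018
v_s = 1.797035e-05 / 0.018 = 9.98353e-04 m/s
Check: Re = rho_f * v_s * d / mu = 1000 * 9.98353e-04 * 1.07e-04 / 0.001 = 0.107 < 1, so Stokes' law applies.

9.98353e-04 m/s


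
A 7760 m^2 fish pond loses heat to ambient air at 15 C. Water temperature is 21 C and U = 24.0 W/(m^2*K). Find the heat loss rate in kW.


Temperature difference dT = 21 - 15 = 6 K
Heat loss (W) = U * A * dT = 24.0 * 7760 * 6 = 1117440 W
Convert to kW: 1117440 / 1000 = 1117.44 kW

1117.44 kW


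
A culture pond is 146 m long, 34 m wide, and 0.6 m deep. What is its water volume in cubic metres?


Base area = L * W = 146 * 34 = 4964 m^2
Volume = area * depth = 4964 * 0.6 = 2978.4 m^3

2978.4 m^3


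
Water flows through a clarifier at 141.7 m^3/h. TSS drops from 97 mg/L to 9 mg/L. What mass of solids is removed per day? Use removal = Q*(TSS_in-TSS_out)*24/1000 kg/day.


Concentration drop: TSS_in - TSS_out = 97 - 9 = 88 mg/L
Hourly solids removed = Q * dTSS = 141.7 m^3/h * 88 mg/L = 12469.6 g/h  (m^3/h * mg/L = g/h)
Daily solids removed = 12469.6 * 24 = 299270.4 g/day
Convert g to kg: 299270.4 / 1000 = 299.2704 kg/day

299.2704 kg/day
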